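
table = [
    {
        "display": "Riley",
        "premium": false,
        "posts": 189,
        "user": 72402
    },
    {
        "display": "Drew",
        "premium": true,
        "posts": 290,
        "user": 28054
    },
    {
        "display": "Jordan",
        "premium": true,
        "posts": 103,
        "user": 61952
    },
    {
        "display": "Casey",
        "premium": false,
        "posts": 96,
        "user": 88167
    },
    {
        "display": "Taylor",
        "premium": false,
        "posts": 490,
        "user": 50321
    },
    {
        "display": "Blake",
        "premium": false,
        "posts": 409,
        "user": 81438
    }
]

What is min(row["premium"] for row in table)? False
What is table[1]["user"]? 28054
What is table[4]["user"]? 50321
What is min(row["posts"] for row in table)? 96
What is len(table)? 6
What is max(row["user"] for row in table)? 88167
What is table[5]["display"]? "Blake"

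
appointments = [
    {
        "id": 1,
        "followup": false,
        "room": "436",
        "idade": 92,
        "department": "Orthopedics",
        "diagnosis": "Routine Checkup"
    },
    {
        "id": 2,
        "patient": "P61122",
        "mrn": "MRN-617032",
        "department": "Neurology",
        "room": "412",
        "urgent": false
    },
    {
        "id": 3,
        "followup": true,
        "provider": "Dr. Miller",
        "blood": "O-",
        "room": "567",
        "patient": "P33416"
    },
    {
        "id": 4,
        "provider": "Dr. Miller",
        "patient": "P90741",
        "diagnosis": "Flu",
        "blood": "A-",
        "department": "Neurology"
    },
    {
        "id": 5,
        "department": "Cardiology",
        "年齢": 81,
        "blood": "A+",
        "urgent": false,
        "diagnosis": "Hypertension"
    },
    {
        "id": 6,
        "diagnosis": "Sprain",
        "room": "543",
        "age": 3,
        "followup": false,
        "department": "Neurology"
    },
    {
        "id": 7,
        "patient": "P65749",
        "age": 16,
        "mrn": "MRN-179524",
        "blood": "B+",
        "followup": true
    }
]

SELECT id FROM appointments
[1, 2, 3, 4, 5, 6, 7]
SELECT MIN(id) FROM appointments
1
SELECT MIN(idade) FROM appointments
92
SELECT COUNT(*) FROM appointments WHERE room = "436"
1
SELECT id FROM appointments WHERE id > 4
[5, 6, 7]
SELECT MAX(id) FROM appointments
7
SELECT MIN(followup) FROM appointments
False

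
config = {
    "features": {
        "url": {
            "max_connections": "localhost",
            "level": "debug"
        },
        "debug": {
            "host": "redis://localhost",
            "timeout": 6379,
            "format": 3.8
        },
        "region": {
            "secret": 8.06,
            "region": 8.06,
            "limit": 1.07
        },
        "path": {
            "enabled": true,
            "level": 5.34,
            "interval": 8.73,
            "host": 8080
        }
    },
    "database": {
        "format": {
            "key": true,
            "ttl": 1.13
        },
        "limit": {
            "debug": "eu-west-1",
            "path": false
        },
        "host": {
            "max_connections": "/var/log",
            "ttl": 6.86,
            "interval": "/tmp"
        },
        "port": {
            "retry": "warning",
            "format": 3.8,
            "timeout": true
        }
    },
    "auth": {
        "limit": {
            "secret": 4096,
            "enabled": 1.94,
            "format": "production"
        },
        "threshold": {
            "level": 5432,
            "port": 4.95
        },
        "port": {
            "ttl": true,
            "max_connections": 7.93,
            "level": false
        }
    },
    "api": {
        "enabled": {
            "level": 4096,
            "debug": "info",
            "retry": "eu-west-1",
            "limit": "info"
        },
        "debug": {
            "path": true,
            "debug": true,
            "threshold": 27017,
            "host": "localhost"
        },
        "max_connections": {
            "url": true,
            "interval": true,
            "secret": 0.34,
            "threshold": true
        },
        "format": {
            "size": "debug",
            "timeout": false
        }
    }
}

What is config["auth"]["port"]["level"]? False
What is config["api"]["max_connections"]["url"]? True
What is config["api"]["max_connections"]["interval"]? True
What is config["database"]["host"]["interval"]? "/tmp"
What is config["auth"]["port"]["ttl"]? True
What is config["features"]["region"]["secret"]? 8.06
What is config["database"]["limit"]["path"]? False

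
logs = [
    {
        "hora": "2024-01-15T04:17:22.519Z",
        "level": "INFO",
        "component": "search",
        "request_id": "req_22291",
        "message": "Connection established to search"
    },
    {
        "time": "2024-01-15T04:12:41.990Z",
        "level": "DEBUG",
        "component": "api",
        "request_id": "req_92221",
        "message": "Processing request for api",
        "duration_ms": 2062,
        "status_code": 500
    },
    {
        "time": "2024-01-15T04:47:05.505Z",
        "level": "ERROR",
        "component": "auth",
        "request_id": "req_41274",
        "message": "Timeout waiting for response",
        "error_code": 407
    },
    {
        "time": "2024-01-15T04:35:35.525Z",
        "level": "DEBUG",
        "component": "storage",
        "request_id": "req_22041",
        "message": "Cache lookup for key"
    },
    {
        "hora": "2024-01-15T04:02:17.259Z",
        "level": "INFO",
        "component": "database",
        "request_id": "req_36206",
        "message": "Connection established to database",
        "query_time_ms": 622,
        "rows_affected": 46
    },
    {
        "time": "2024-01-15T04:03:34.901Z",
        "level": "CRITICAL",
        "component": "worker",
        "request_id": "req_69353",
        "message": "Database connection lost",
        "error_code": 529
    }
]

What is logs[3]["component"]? "storage"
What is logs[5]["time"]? "2024-01-15T04:03:34.901Z"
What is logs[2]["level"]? "ERROR"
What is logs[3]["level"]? "DEBUG"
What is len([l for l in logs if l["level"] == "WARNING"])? 0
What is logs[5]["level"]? "CRITICAL"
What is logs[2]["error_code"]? 407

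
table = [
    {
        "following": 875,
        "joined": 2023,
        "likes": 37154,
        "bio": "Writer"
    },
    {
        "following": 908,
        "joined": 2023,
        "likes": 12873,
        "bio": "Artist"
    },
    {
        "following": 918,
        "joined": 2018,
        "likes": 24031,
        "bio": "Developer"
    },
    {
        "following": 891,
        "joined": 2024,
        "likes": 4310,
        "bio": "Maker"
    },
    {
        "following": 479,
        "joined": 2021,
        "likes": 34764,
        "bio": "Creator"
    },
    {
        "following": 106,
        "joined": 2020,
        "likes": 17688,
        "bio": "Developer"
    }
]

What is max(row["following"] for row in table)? 918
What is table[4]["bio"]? "Creator"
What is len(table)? 6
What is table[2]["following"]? 918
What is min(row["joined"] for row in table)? 2018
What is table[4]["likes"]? 34764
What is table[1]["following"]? 908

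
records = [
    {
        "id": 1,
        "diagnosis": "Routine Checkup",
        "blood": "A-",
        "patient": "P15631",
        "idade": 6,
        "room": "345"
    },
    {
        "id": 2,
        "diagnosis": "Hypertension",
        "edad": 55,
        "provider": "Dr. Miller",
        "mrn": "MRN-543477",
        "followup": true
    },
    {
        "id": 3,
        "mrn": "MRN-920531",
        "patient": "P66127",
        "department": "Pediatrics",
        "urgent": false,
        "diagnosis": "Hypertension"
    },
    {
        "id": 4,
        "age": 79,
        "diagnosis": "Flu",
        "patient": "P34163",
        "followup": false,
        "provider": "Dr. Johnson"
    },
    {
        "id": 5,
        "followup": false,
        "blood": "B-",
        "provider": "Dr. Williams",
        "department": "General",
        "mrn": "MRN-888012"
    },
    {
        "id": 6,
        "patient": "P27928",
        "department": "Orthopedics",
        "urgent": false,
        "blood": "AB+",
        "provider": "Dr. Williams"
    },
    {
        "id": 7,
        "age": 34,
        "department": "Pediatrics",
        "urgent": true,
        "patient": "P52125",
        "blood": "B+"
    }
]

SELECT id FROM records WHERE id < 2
[1]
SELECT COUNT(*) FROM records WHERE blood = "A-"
1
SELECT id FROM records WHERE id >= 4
[4, 5, 6, 7]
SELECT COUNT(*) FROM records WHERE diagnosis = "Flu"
1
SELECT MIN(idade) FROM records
6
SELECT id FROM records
[1, 2, 3, 4, 5, 6, 7]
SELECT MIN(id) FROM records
1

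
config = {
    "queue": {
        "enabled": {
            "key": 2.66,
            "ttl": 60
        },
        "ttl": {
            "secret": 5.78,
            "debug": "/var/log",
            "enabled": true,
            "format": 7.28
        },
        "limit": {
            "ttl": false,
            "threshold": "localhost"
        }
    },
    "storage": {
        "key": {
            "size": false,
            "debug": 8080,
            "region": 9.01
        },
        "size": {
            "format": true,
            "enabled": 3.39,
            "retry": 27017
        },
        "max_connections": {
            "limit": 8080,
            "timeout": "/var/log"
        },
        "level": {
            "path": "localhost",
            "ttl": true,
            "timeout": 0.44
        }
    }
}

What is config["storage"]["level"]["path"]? "localhost"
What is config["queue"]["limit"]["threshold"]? "localhost"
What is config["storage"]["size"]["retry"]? 27017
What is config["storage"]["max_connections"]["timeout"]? "/var/log"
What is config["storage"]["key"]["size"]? False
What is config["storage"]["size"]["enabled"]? 3.39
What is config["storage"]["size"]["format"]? True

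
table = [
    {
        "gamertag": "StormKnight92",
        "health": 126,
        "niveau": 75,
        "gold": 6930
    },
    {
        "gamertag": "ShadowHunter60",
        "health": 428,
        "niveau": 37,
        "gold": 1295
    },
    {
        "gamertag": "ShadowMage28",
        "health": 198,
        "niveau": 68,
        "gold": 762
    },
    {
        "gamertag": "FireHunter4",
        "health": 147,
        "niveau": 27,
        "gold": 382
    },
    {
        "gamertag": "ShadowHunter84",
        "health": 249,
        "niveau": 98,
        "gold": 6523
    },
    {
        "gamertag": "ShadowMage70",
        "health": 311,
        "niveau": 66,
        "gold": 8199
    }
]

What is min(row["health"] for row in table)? 126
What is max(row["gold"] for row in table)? 8199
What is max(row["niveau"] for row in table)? 98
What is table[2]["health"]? 198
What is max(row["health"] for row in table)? 428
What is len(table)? 6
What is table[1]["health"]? 428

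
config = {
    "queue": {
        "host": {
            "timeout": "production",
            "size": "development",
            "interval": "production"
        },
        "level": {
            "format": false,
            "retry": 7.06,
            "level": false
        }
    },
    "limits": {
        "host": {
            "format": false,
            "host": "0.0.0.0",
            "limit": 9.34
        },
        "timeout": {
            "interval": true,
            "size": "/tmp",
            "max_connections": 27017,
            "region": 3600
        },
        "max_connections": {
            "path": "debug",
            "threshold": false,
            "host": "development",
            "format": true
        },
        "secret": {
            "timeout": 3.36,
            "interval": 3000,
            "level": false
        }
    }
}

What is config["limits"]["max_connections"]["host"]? "development"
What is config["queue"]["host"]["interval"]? "production"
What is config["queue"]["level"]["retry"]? 7.06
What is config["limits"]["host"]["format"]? False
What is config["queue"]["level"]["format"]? False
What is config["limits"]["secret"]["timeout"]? 3.36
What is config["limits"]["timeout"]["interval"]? True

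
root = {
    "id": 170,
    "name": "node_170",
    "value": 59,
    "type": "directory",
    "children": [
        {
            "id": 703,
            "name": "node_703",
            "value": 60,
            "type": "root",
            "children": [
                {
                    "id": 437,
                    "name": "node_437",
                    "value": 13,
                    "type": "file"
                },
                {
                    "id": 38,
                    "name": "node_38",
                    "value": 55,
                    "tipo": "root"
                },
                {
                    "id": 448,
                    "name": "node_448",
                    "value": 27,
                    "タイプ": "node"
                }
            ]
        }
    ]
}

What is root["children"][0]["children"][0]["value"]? 13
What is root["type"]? "directory"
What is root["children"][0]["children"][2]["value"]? 27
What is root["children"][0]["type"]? "root"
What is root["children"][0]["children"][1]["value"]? 55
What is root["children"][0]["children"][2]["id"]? 448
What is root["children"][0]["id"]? 703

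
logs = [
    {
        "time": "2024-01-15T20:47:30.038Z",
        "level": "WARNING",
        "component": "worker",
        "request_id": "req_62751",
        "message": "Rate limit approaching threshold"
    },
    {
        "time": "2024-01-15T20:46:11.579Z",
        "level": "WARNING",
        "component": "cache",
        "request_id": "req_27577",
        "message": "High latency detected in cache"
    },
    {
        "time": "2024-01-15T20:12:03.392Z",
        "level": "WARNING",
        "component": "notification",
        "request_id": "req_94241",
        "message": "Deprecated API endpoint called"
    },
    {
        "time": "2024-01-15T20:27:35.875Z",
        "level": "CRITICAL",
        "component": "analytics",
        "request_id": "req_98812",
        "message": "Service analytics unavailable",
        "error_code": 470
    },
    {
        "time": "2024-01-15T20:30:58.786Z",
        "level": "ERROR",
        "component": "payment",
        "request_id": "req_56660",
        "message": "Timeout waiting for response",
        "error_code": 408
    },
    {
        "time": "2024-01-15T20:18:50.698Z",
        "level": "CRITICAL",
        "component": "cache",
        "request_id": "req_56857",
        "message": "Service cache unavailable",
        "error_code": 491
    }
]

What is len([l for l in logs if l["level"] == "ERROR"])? 1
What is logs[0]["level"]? "WARNING"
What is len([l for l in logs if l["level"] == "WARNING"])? 3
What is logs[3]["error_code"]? 470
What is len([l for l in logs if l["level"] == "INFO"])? 0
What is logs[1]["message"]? "High latency detected in cache"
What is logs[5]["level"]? "CRITICAL"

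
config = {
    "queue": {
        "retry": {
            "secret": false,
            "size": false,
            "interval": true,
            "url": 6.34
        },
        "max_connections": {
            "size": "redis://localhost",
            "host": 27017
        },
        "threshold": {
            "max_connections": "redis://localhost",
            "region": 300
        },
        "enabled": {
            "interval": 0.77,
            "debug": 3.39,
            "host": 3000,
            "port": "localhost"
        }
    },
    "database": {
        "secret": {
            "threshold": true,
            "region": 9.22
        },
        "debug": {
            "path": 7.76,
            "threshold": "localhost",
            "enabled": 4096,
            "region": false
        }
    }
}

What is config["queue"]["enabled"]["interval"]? 0.77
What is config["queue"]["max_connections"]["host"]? 27017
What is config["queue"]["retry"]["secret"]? False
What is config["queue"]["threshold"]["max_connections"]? "redis://localhost"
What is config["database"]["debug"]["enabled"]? 4096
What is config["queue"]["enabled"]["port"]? "localhost"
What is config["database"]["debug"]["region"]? False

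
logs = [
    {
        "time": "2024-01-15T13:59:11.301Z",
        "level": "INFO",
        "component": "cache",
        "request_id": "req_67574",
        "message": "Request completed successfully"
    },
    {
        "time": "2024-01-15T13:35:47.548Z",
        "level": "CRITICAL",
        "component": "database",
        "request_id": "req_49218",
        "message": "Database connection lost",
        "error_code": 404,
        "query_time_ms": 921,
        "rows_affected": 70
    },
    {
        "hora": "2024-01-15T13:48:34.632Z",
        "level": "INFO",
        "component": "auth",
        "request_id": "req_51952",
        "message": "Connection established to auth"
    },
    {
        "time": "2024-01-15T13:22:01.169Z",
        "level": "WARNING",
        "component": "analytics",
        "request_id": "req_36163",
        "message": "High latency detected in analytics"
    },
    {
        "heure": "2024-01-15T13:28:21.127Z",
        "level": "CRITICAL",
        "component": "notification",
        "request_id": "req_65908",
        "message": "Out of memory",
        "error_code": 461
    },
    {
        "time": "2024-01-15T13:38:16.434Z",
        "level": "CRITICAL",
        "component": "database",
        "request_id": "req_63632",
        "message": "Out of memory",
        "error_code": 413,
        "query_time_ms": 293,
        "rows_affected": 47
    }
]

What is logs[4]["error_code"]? 461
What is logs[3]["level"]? "WARNING"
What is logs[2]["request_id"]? "req_51952"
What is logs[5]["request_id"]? "req_63632"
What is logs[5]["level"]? "CRITICAL"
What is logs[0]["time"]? "2024-01-15T13:59:11.301Z"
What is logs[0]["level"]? "INFO"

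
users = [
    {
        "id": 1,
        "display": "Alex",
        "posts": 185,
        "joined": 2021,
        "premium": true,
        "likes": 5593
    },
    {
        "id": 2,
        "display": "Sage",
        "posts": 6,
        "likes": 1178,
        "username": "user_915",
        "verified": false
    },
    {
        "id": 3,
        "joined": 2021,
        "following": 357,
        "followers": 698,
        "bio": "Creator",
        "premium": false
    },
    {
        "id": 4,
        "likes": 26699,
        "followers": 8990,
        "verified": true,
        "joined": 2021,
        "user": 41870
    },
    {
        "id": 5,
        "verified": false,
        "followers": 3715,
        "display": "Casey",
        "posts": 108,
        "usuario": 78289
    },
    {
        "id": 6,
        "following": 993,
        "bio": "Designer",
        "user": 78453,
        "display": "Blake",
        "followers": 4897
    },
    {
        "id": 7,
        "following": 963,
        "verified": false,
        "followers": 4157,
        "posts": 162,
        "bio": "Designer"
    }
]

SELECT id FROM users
[1, 2, 3, 4, 5, 6, 7]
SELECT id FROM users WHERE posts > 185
[]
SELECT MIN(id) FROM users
1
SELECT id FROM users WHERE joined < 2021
[]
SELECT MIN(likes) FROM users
1178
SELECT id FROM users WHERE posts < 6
[]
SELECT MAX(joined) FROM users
2021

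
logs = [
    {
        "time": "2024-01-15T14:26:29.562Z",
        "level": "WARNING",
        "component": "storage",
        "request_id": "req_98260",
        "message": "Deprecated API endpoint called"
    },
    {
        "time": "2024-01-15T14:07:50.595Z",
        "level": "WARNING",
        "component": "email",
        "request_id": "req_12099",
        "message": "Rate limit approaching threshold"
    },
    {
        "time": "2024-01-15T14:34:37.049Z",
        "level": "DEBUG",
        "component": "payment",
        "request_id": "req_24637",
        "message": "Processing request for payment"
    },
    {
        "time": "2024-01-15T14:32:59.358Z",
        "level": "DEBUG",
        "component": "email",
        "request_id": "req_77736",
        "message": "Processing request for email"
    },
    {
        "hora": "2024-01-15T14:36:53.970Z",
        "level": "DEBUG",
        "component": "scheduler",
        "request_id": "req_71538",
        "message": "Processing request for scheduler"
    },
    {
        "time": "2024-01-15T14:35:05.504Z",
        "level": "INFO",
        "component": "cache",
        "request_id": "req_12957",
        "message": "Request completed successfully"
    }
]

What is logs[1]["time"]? "2024-01-15T14:07:50.595Z"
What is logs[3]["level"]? "DEBUG"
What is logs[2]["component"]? "payment"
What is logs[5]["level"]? "INFO"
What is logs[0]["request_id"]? "req_98260"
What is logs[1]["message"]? "Rate limit approaching threshold"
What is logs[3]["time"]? "2024-01-15T14:32:59.358Z"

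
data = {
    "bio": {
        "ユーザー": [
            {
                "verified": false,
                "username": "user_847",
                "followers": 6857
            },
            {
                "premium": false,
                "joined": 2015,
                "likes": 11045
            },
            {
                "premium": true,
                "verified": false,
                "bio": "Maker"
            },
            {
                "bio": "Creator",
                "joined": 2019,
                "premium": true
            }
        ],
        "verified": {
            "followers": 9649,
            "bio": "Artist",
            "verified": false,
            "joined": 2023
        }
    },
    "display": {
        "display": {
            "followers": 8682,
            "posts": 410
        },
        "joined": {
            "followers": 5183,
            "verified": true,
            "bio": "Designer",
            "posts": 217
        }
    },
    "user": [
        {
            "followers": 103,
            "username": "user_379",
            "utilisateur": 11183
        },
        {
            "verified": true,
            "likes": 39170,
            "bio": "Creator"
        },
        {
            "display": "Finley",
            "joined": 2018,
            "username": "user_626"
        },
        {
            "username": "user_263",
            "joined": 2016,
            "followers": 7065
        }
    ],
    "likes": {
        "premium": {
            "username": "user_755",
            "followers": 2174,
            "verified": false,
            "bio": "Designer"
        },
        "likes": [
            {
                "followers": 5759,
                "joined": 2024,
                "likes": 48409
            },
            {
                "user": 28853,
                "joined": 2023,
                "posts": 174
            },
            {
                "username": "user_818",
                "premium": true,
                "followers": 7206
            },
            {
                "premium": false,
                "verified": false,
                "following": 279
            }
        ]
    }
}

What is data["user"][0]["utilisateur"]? 11183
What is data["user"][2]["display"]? "Finley"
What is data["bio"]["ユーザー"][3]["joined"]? 2019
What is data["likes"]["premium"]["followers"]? 2174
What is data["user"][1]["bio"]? "Creator"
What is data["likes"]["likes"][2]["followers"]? 7206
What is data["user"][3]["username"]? "user_263"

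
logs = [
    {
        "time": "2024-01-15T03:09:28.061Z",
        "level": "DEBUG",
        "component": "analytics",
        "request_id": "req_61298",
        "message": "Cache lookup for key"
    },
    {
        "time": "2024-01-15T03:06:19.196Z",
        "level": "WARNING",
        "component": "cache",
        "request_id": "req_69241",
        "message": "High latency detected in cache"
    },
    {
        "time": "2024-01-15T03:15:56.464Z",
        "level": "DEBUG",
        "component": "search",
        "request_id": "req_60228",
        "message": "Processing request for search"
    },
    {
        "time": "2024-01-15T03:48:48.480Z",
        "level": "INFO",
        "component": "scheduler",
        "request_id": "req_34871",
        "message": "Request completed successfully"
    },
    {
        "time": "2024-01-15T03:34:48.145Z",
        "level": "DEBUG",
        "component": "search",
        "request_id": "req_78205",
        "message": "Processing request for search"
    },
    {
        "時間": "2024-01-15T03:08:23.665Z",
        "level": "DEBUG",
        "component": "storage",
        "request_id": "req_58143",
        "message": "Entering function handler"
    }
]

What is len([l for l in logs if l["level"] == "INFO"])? 1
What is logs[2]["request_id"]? "req_60228"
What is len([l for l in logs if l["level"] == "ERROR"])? 0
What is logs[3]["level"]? "INFO"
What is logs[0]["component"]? "analytics"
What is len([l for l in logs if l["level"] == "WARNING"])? 1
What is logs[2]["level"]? "DEBUG"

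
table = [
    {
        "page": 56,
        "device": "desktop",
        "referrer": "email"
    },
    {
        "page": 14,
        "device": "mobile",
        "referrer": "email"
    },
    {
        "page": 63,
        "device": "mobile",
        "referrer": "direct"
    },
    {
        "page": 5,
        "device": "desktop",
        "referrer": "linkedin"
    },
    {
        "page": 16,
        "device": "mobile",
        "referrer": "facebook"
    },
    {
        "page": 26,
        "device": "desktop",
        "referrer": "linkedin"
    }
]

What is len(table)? 6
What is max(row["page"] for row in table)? 63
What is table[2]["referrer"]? "direct"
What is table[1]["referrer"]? "email"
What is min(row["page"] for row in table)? 5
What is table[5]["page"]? 26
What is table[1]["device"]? "mobile"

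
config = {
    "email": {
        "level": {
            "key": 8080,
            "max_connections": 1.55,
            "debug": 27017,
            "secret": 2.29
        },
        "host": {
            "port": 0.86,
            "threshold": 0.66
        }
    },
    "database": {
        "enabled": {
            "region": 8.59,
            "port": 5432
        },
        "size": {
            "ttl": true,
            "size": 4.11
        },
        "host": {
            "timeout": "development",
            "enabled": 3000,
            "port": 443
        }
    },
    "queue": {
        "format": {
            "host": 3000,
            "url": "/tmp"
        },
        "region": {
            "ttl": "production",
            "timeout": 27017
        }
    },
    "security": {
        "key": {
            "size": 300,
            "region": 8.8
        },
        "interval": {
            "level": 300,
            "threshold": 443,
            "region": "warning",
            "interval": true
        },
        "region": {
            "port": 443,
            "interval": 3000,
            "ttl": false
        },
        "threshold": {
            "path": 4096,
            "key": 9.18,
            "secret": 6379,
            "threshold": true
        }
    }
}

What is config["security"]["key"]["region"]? 8.8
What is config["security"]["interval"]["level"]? 300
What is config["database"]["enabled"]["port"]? 5432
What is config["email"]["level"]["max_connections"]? 1.55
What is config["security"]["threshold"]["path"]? 4096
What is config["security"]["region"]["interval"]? 3000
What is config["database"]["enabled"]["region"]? 8.59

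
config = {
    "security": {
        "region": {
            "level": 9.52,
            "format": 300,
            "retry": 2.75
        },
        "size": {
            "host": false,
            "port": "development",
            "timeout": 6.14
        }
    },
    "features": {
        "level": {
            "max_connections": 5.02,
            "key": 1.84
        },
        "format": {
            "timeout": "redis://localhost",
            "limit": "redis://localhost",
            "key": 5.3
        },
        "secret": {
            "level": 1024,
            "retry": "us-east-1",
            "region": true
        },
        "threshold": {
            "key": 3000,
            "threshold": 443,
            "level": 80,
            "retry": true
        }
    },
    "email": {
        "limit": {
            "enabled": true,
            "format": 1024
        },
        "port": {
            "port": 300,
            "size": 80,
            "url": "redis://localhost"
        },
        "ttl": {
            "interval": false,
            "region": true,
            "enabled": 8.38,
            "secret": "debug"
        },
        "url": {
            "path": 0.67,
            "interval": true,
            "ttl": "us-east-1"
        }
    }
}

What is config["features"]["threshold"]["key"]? 3000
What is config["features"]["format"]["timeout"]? "redis://localhost"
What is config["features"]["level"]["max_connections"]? 5.02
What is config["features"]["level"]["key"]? 1.84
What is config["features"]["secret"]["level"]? 1024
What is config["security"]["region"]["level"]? 9.52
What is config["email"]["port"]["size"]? 80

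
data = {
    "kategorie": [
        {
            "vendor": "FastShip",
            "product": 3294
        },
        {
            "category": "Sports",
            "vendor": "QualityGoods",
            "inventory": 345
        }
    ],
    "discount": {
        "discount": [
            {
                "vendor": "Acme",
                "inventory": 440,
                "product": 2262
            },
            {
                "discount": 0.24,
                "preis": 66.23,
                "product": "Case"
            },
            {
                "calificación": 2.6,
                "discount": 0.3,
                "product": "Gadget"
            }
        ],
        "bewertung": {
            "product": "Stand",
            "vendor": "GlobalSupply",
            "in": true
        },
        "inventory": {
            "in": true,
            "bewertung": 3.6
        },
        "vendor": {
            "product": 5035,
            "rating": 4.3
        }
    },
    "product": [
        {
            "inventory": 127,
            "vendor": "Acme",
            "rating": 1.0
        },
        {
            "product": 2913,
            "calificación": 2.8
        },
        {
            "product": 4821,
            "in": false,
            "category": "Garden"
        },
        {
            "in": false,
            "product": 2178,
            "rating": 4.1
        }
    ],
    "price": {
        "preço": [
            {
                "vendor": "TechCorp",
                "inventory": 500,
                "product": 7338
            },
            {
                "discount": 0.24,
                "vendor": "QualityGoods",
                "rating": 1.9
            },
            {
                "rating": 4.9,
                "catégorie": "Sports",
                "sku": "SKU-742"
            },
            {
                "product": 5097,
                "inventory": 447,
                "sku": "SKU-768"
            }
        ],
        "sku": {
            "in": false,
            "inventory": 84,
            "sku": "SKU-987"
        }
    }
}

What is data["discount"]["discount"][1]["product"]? "Case"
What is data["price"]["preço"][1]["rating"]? 1.9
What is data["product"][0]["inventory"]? 127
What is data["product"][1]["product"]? 2913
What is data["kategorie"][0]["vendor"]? "FastShip"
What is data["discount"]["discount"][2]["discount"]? 0.3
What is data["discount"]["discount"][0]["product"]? 2262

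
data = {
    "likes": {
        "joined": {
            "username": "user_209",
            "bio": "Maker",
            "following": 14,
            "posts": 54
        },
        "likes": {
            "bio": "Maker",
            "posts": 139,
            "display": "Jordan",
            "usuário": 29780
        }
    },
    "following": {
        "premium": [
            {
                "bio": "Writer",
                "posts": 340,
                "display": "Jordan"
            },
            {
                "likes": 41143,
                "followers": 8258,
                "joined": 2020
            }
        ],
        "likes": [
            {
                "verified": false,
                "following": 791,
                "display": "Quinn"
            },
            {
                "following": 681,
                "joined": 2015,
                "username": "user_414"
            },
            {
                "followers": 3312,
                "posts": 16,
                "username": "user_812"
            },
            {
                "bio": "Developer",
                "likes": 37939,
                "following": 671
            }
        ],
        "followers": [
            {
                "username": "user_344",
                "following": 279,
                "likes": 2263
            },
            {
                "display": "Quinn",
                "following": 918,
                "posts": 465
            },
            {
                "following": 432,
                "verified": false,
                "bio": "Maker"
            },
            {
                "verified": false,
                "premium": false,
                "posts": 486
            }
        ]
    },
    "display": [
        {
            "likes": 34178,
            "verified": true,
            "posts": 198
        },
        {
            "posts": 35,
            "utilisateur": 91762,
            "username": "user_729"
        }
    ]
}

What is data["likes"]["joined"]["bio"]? "Maker"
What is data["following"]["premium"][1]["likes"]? 41143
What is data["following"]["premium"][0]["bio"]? "Writer"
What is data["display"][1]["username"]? "user_729"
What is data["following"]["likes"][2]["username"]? "user_812"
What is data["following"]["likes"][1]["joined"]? 2015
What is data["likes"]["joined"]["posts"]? 54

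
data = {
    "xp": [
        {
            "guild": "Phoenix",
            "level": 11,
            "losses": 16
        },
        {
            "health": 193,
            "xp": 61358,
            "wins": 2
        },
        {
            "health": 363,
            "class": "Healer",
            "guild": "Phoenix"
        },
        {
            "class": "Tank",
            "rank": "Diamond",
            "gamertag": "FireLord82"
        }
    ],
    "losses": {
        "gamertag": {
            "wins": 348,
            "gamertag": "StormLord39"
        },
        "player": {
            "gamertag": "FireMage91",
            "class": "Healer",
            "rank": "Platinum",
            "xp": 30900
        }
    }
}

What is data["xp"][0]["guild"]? "Phoenix"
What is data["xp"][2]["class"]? "Healer"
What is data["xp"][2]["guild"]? "Phoenix"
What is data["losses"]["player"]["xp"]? 30900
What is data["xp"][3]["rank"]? "Diamond"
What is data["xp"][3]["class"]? "Tank"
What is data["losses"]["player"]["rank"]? "Platinum"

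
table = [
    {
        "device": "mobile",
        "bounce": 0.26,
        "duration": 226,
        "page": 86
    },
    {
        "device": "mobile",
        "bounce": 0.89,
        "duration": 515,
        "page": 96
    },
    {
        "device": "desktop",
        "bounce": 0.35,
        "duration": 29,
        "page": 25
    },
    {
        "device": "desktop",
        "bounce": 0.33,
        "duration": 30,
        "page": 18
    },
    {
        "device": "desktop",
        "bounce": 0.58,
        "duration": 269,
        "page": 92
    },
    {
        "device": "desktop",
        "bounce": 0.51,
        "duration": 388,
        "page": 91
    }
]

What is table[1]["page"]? 96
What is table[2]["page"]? 25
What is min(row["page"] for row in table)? 18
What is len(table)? 6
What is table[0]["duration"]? 226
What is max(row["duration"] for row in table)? 515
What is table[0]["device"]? "mobile"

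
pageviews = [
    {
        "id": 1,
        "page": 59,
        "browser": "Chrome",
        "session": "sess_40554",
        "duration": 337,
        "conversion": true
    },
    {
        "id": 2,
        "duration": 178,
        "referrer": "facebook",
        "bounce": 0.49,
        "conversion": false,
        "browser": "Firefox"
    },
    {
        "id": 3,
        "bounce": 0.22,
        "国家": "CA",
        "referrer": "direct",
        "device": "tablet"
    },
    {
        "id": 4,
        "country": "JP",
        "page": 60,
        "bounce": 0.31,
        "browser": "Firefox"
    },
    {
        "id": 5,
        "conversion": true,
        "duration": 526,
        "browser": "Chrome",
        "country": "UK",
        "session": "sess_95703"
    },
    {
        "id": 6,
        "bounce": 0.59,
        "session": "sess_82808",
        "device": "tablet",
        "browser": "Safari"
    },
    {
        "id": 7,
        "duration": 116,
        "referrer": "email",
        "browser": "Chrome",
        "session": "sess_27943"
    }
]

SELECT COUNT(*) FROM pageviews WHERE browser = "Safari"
1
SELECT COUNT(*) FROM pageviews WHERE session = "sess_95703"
1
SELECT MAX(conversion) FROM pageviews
True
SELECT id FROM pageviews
[1, 2, 3, 4, 5, 6, 7]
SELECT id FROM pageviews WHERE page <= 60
[1, 4]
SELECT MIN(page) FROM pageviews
59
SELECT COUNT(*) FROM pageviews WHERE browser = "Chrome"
3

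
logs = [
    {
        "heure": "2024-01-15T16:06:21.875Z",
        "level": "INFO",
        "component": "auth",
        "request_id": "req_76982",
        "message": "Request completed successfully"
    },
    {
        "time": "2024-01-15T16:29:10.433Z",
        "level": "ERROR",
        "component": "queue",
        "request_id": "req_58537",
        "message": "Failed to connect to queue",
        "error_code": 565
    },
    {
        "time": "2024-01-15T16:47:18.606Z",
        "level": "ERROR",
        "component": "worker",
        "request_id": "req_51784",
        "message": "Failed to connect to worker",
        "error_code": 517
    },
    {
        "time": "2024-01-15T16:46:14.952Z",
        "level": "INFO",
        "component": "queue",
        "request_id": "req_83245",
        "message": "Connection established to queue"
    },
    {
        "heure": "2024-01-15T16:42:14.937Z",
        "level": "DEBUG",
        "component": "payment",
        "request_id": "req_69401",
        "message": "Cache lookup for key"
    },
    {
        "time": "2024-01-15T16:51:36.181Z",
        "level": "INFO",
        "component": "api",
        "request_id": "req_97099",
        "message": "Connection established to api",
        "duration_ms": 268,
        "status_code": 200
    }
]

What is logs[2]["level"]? "ERROR"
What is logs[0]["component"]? "auth"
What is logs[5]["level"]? "INFO"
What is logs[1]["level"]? "ERROR"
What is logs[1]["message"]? "Failed to connect to queue"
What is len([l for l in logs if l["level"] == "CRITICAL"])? 0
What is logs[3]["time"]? "2024-01-15T16:46:14.952Z"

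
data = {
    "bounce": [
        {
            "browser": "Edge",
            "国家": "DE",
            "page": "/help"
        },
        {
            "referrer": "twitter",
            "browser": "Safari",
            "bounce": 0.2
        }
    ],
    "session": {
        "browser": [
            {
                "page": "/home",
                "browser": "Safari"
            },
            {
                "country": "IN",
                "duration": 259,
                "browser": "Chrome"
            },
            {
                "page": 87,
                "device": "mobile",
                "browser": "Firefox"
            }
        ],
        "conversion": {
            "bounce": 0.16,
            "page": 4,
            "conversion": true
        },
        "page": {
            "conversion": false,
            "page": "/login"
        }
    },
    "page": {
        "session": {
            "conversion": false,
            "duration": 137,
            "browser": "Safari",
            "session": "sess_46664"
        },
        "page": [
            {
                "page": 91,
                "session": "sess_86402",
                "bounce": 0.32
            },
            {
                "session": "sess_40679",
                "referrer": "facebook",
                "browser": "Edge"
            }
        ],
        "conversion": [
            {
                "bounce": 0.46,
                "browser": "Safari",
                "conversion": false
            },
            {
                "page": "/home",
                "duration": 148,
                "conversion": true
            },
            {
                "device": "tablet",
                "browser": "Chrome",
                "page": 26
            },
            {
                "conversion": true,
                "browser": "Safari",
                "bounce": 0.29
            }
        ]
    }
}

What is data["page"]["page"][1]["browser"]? "Edge"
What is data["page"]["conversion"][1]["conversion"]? True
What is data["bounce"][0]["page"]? "/help"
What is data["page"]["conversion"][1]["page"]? "/home"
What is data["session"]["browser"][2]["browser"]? "Firefox"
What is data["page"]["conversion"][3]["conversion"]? True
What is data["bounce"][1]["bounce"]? 0.2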